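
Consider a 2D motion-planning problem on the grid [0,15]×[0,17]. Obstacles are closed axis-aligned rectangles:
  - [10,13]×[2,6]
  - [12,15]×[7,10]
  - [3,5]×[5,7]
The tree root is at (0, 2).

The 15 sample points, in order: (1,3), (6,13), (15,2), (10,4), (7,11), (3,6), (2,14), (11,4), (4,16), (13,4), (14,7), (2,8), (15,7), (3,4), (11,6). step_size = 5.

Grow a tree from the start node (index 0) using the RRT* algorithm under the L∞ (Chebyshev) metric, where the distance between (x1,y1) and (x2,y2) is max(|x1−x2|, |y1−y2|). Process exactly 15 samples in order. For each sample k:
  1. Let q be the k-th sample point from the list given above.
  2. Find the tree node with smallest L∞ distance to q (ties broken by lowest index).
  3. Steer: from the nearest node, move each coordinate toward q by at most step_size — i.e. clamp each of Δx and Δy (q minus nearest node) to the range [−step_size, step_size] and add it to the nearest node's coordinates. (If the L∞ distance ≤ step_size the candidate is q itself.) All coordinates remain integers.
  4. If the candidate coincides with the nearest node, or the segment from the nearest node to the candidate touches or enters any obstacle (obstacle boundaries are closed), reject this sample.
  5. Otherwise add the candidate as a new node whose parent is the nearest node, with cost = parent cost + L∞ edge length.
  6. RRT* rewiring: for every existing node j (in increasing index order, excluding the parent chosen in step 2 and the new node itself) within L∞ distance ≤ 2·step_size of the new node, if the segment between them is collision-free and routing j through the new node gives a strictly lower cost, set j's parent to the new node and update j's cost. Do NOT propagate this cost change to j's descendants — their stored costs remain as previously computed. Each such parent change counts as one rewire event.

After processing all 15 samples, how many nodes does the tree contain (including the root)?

1. q=(1,3) nearest=0 d=1 new=(1,3) → add node 1 parent=0 cost=1
2. q=(6,13) nearest=1 d=10 new=(6,8) → blocked by [3,5]×[5,7], reject
3. q=(15,2) nearest=1 d=14 new=(6,2) → add node 2 parent=1 cost=6
4. q=(10,4) nearest=2 d=4 new=(10,4) → blocked by [10,13]×[2,6], reject
5. q=(7,11) nearest=1 d=8 new=(6,8) → blocked by [3,5]×[5,7], reject
6. q=(3,6) nearest=1 d=3 new=(3,6) → blocked by [3,5]×[5,7], reject
7. q=(2,14) nearest=1 d=11 new=(2,8) → add node 3 parent=1 cost=6
8. q=(11,4) nearest=2 d=5 new=(11,4) → blocked by [10,13]×[2,6], reject
9. q=(4,16) nearest=3 d=8 new=(4,13) → add node 4 parent=3 cost=11
10. q=(13,4) nearest=2 d=7 new=(11,4) → blocked by [10,13]×[2,6], reject
11. q=(14,7) nearest=2 d=8 new=(11,7) → blocked by [10,13]×[2,6], reject
12. q=(2,8) nearest=3 d=0 → coincident, reject
13. q=(15,7) nearest=2 d=9 new=(11,7) → blocked by [10,13]×[2,6], reject
14. q=(3,4) nearest=1 d=2 new=(3,4) → add node 5 parent=1 cost=3
15. q=(11,6) nearest=2 d=5 new=(11,6) → blocked by [10,13]×[2,6], reject

Node count: 6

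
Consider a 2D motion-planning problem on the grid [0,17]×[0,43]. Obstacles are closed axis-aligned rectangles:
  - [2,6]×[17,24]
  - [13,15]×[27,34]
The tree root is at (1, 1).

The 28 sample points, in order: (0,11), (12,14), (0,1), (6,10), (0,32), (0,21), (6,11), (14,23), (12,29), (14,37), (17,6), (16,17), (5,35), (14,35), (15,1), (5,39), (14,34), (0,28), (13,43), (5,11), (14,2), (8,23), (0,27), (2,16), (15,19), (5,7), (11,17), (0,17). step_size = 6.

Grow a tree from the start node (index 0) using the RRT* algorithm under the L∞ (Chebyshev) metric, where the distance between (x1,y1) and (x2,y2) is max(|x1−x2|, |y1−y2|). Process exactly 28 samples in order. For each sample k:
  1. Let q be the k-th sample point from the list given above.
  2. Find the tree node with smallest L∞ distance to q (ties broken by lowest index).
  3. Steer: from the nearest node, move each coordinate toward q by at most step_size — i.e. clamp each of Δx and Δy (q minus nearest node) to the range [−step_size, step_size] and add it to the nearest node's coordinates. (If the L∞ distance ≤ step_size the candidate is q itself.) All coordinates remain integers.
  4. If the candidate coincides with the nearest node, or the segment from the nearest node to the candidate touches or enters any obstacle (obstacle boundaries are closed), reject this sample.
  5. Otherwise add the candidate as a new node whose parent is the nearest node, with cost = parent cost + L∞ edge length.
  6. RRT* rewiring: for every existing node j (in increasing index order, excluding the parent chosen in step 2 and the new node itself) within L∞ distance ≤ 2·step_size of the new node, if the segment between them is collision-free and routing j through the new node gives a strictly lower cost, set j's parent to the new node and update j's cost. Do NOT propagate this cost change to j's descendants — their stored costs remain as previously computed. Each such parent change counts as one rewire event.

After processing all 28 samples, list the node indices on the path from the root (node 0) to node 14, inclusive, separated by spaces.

1. q=(0,11) nearest=0 d=10 new=(0,7) → add node 1 parent=0 cost=6
2. q=(12,14) nearest=1 d=12 new=(6,13) → add node 2 parent=1 cost=12
3. q=(0,1) nearest=0 d=1 new=(0,1) → add node 3 parent=0 cost=1
4. q=(6,10) nearest=2 d=3 new=(6,10) → add node 4 parent=2 cost=15
5. q=(0,32) nearest=2 d=19 new=(0,19) → blocked by [2,6]×[17,24], reject
6. q=(0,21) nearest=2 d=8 new=(0,19) → blocked by [2,6]×[17,24], reject
7. q=(6,11) nearest=4 d=1 new=(6,11) → add node 5 parent=4 cost=16
8. q=(14,23) nearest=2 d=10 new=(12,19) → add node 6 parent=2 cost=18
9. q=(12,29) nearest=6 d=10 new=(12,25) → add node 7 parent=6 cost=24
10. q=(14,37) nearest=7 d=12 new=(14,31) → blocked by [13,15]×[27,34], reject
11. q=(17,6) nearest=2 d=11 new=(12,7) → add node 8 parent=2 cost=18
12. q=(16,17) nearest=6 d=4 new=(16,17) → add node 9 parent=6 cost=22
13. q=(5,35) nearest=7 d=10 new=(6,31) → add node 10 parent=7 cost=30
14. q=(14,35) nearest=10 d=8 new=(12,35) → add node 11 parent=10 cost=36
15. q=(15,1) nearest=8 d=6 new=(15,1) → add node 12 parent=8 cost=24
16. q=(5,39) nearest=11 d=7 new=(6,39) → add node 13 parent=11 cost=42
17. q=(14,34) nearest=11 d=2 new=(14,34) → blocked by [13,15]×[27,34], reject
18. q=(0,28) nearest=10 d=6 new=(0,28) → add node 14 parent=10 cost=36
19. q=(13,43) nearest=13 d=7 new=(12,43) → add node 15 parent=13 cost=48
20. q=(5,11) nearest=4 d=1 new=(5,11) → add node 16 parent=4 cost=16
21. q=(14,2) nearest=12 d=1 new=(14,2) → add node 17 parent=12 cost=25
22. q=(8,23) nearest=6 d=4 new=(8,23) → add node 18 parent=6 cost=22; rewire 11→18 (34<36); rewire 14→18 (30<36)
23. q=(0,27) nearest=14 d=1 new=(0,27) → add node 19 parent=14 cost=31
24. q=(2,16) nearest=2 d=4 new=(2,16) → add node 20 parent=2 cost=16; rewire 14→20 (28<30); rewire 19→20 (27<31)
25. q=(15,19) nearest=9 d=2 new=(15,19) → add node 21 parent=9 cost=24
26. q=(5,7) nearest=4 d=3 new=(5,7) → add node 22 parent=4 cost=18
27. q=(11,17) nearest=6 d=2 new=(11,17) → add node 23 parent=6 cost=20
28. q=(0,17) nearest=20 d=2 new=(0,17) → add node 24 parent=20 cost=18

Path: 0 1 2 20 14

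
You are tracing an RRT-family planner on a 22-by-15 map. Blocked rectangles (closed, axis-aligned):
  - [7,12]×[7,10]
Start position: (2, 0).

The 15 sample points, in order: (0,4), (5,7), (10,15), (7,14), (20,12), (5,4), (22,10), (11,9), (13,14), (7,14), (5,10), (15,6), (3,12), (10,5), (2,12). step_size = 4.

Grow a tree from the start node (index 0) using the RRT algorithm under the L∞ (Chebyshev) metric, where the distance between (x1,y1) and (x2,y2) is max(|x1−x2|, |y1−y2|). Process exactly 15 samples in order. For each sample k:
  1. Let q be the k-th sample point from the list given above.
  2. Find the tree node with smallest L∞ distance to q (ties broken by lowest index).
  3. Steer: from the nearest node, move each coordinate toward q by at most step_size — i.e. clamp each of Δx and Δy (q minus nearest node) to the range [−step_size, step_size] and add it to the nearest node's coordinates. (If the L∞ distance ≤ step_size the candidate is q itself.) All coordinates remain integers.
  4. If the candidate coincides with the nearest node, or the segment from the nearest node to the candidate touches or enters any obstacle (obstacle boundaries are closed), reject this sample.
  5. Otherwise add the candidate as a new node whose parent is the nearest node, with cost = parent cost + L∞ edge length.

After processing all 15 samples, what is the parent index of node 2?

1. q=(0,4) nearest=0 d=4 new=(0,4) → add node 1 parent=0 cost=4
2. q=(5,7) nearest=1 d=5 new=(4,7) → add node 2 parent=1 cost=8
3. q=(10,15) nearest=2 d=8 new=(8,11) → blocked by [7,12]×[7,10], reject
4. q=(7,14) nearest=2 d=7 new=(7,11) → add node 3 parent=2 cost=12
5. q=(20,12) nearest=3 d=13 new=(11,12) → add node 4 parent=3 cost=16
6. q=(5,4) nearest=2 d=3 new=(5,4) → add node 5 parent=2 cost=11
7. q=(22,10) nearest=4 d=11 new=(15,10) → add node 6 parent=4 cost=20
8. q=(11,9) nearest=4 d=3 new=(11,9) → blocked by [7,12]×[7,10], reject
9. q=(13,14) nearest=4 d=2 new=(13,14) → add node 7 parent=4 cost=18
10. q=(7,14) nearest=3 d=3 new=(7,14) → add node 8 parent=3 cost=15
11. q=(5,10) nearest=3 d=2 new=(5,10) → add node 9 parent=3 cost=14
12. q=(15,6) nearest=6 d=4 new=(15,6) → add node 10 parent=6 cost=24
13. q=(3,12) nearest=9 d=2 new=(3,12) → add node 11 parent=9 cost=16
14. q=(10,5) nearest=5 d=5 new=(9,5) → add node 12 parent=5 cost=15
15. q=(2,12) nearest=11 d=1 new=(2,12) → add node 13 parent=11 cost=17

Parent of node 2: 1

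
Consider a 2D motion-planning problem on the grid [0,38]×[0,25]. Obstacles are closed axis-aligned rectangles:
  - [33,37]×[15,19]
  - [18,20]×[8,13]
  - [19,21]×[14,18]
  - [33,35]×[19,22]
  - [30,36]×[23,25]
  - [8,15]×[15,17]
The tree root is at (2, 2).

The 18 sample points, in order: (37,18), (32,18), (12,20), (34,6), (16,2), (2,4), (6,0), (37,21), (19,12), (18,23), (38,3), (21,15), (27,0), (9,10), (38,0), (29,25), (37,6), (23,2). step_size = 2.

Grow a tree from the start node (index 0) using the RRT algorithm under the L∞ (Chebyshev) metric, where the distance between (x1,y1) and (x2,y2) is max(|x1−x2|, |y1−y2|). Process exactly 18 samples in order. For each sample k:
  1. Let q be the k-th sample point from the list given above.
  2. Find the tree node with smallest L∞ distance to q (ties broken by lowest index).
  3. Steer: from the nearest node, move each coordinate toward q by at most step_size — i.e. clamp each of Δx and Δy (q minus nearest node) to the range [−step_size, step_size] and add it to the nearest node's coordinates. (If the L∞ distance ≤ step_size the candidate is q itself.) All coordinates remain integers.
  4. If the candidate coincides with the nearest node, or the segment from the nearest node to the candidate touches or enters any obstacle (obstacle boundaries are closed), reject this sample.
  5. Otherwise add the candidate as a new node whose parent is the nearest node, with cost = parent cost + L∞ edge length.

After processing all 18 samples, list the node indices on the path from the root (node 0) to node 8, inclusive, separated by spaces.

1. q=(37,18) nearest=0 d=35 new=(4,4) → add node 1 parent=0 cost=2
2. q=(32,18) nearest=1 d=28 new=(6,6) → add node 2 parent=1 cost=4
3. q=(12,20) nearest=2 d=14 new=(8,8) → add node 3 parent=2 cost=6
4. q=(34,6) nearest=3 d=26 new=(10,6) → add node 4 parent=3 cost=8
5. q=(16,2) nearest=4 d=6 new=(12,4) → add node 5 parent=4 cost=10
6. q=(2,4) nearest=0 d=2 new=(2,4) → add node 6 parent=0 cost=2
7. q=(6,0) nearest=0 d=4 new=(4,0) → add node 7 parent=0 cost=2
8. q=(37,21) nearest=5 d=25 new=(14,6) → add node 8 parent=5 cost=12
9. q=(19,12) nearest=8 d=6 new=(16,8) → add node 9 parent=8 cost=14
10. q=(18,23) nearest=3 d=15 new=(10,10) → add node 10 parent=3 cost=8
11. q=(38,3) nearest=9 d=22 new=(18,6) → add node 11 parent=9 cost=16
12. q=(21,15) nearest=9 d=7 new=(18,10) → blocked by [18,20]×[8,13], reject
13. q=(27,0) nearest=11 d=9 new=(20,4) → add node 12 parent=11 cost=18
14. q=(9,10) nearest=10 d=1 new=(9,10) → add node 13 parent=10 cost=9
15. q=(38,0) nearest=12 d=18 new=(22,2) → add node 14 parent=12 cost=20
16. q=(29,25) nearest=9 d=17 new=(18,10) → blocked by [18,20]×[8,13], reject
17. q=(37,6) nearest=14 d=15 new=(24,4) → add node 15 parent=14 cost=22
18. q=(23,2) nearest=14 d=1 new=(23,2) → add node 16 parent=14 cost=21

Path: 0 1 2 3 4 5 8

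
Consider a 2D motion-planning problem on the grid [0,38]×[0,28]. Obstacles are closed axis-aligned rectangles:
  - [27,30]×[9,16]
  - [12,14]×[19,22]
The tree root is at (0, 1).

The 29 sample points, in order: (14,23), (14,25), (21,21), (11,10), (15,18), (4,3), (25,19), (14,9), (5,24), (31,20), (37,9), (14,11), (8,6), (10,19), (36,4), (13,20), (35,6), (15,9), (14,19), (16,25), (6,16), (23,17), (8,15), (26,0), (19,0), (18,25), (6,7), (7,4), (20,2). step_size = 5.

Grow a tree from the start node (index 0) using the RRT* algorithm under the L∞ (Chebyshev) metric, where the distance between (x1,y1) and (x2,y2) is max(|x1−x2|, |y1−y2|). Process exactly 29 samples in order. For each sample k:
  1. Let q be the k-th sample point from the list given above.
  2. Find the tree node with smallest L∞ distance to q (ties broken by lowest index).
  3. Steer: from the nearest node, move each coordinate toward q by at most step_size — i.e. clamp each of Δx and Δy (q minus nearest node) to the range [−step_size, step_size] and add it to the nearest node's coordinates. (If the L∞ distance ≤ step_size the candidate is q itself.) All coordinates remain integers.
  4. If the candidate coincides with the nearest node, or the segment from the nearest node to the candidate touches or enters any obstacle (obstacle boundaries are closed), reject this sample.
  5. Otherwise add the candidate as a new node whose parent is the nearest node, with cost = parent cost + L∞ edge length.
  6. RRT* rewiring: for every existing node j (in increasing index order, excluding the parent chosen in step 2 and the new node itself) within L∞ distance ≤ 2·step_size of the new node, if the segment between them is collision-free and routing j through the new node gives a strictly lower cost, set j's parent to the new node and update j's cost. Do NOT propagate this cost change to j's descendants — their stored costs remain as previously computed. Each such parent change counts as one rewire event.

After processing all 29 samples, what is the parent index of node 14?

1. q=(14,23) nearest=0 d=22 new=(5,6) → add node 1 parent=0 cost=5
2. q=(14,25) nearest=1 d=19 new=(10,11) → add node 2 parent=1 cost=10
3. q=(21,21) nearest=2 d=11 new=(15,16) → add node 3 parent=2 cost=15
4. q=(11,10) nearest=2 d=1 new=(11,10) → add node 4 parent=2 cost=11
5. q=(15,18) nearest=3 d=2 new=(15,18) → add node 5 parent=3 cost=17
6. q=(4,3) nearest=1 d=3 new=(4,3) → add node 6 parent=1 cost=8
7. q=(25,19) nearest=3 d=10 new=(20,19) → add node 7 parent=3 cost=20
8. q=(14,9) nearest=4 d=3 new=(14,9) → add node 8 parent=4 cost=14
9. q=(5,24) nearest=3 d=10 new=(10,21) → blocked by [12,14]×[19,22], reject
10. q=(31,20) nearest=7 d=11 new=(25,20) → add node 9 parent=7 cost=25
11. q=(37,9) nearest=9 d=12 new=(30,15) → blocked by [27,30]×[9,16], reject
12. q=(14,11) nearest=8 d=2 new=(14,11) → add node 10 parent=8 cost=16
13. q=(8,6) nearest=1 d=3 new=(8,6) → add node 11 parent=1 cost=8; rewire 10→11 (14<16)
14. q=(10,19) nearest=3 d=5 new=(10,19) → add node 12 parent=3 cost=20
15. q=(36,4) nearest=7 d=16 new=(25,14) → add node 13 parent=7 cost=25
16. q=(13,20) nearest=5 d=2 new=(13,20) → blocked by [12,14]×[19,22], reject
17. q=(35,6) nearest=13 d=10 new=(30,9) → blocked by [27,30]×[9,16], reject
18. q=(15,9) nearest=8 d=1 new=(15,9) → add node 14 parent=8 cost=15
19. q=(14,19) nearest=5 d=1 new=(14,19) → blocked by [12,14]×[19,22], reject
20. q=(16,25) nearest=7 d=6 new=(16,24) → add node 15 parent=7 cost=25
21. q=(6,16) nearest=12 d=4 new=(6,16) → add node 16 parent=12 cost=24
22. q=(23,17) nearest=7 d=3 new=(23,17) → add node 17 parent=7 cost=23
23. q=(8,15) nearest=16 d=2 new=(8,15) → add node 18 parent=16 cost=26
24. q=(26,0) nearest=14 d=11 new=(20,4) → add node 19 parent=14 cost=20
25. q=(19,0) nearest=19 d=4 new=(19,0) → add node 20 parent=19 cost=24
26. q=(18,25) nearest=15 d=2 new=(18,25) → add node 21 parent=15 cost=27
27. q=(6,7) nearest=1 d=1 new=(6,7) → add node 22 parent=1 cost=6; rewire 16→22 (15<24); rewire 18→22 (14<26)
28. q=(7,4) nearest=1 d=2 new=(7,4) → add node 23 parent=1 cost=7
29. q=(20,2) nearest=19 d=2 new=(20,2) → add node 24 parent=19 cost=22

Parent of node 14: 8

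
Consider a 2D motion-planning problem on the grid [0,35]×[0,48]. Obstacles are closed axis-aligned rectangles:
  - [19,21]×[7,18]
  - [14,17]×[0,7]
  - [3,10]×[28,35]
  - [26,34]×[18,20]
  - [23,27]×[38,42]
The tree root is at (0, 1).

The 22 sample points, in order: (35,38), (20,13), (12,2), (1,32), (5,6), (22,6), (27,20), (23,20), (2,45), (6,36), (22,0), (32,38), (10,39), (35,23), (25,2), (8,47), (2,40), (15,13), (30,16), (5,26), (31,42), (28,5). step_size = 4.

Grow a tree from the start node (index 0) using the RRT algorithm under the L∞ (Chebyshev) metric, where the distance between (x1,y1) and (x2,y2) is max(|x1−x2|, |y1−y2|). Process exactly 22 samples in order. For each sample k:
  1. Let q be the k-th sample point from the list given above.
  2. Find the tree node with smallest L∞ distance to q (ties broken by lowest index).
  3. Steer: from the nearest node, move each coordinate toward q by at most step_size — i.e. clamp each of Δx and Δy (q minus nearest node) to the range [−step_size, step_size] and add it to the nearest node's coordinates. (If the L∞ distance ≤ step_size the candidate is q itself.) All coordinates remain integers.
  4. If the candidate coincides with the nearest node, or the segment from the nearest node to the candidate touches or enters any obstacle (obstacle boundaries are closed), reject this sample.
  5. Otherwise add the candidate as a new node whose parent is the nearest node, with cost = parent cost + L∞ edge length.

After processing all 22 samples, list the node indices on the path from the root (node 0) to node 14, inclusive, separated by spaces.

1. q=(35,38) nearest=0 d=37 new=(4,5) → add node 1 parent=0 cost=4
2. q=(20,13) nearest=1 d=16 new=(8,9) → add node 2 parent=1 cost=8
3. q=(12,2) nearest=2 d=7 new=(12,5) → add node 3 parent=2 cost=12
4. q=(1,32) nearest=2 d=23 new=(4,13) → add node 4 parent=2 cost=12
5. q=(5,6) nearest=1 d=1 new=(5,6) → add node 5 parent=1 cost=5
6. q=(22,6) nearest=3 d=10 new=(16,6) → blocked by [14,17]×[0,7], reject
7. q=(27,20) nearest=3 d=15 new=(16,9) → blocked by [14,17]×[0,7], reject
8. q=(23,20) nearest=2 d=15 new=(12,13) → add node 6 parent=2 cost=12
9. q=(2,45) nearest=4 d=32 new=(2,17) → add node 7 parent=4 cost=16
10. q=(6,36) nearest=7 d=19 new=(6,21) → add node 8 parent=7 cost=20
11. q=(22,0) nearest=3 d=10 new=(16,1) → blocked by [14,17]×[0,7], reject
12. q=(32,38) nearest=6 d=25 new=(16,17) → add node 9 parent=6 cost=16
13. q=(10,39) nearest=8 d=18 new=(10,25) → add node 10 parent=8 cost=24
14. q=(35,23) nearest=9 d=19 new=(20,21) → add node 11 parent=9 cost=20
15. q=(25,2) nearest=3 d=13 new=(16,2) → blocked by [14,17]×[0,7], reject
16. q=(8,47) nearest=10 d=22 new=(8,29) → blocked by [3,10]×[28,35], reject
17. q=(2,40) nearest=10 d=15 new=(6,29) → blocked by [3,10]×[28,35], reject
18. q=(15,13) nearest=6 d=3 new=(15,13) → add node 12 parent=6 cost=15
19. q=(30,16) nearest=11 d=10 new=(24,17) → add node 13 parent=11 cost=24
20. q=(5,26) nearest=8 d=5 new=(5,25) → add node 14 parent=8 cost=24
21. q=(31,42) nearest=10 d=21 new=(14,29) → add node 15 parent=10 cost=28
22. q=(28,5) nearest=9 d=12 new=(20,13) → blocked by [19,21]×[7,18], reject

Path: 0 1 2 4 7 8 14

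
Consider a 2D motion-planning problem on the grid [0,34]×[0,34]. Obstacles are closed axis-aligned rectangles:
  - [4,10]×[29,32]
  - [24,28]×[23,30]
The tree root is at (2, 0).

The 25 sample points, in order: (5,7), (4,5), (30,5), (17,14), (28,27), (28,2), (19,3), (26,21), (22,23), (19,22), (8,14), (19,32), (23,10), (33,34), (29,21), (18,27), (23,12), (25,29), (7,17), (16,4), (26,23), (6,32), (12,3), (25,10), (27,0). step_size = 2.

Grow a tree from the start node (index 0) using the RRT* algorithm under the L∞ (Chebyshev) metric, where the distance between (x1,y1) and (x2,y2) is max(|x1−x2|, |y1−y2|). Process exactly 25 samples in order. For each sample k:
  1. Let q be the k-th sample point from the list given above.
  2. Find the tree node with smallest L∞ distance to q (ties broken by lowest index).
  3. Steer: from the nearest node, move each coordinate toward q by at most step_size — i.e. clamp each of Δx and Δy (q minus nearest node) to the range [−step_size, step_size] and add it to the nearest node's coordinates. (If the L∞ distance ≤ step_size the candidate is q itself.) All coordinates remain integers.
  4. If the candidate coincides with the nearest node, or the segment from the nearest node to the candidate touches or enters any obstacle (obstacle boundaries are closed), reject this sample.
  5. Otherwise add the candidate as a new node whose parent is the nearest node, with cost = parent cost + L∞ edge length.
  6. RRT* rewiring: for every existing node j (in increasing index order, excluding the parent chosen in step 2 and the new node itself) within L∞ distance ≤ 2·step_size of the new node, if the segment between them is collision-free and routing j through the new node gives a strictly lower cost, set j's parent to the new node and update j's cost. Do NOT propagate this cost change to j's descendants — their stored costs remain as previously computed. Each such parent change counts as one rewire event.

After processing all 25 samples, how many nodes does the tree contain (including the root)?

1. q=(5,7) nearest=0 d=7 new=(4,2) → add node 1 parent=0 cost=2
2. q=(4,5) nearest=1 d=3 new=(4,4) → add node 2 parent=1 cost=4
3. q=(30,5) nearest=1 d=26 new=(6,4) → add node 3 parent=1 cost=4
4. q=(17,14) nearest=3 d=11 new=(8,6) → add node 4 parent=3 cost=6
5. q=(28,27) nearest=4 d=21 new=(10,8) → add node 5 parent=4 cost=8
6. q=(28,2) nearest=5 d=18 new=(12,6) → add node 6 parent=5 cost=10
7. q=(19,3) nearest=6 d=7 new=(14,4) → add node 7 parent=6 cost=12
8. q=(26,21) nearest=6 d=15 new=(14,8) → add node 8 parent=6 cost=12
9. q=(22,23) nearest=5 d=15 new=(12,10) → add node 9 parent=5 cost=10
10. q=(19,22) nearest=9 d=12 new=(14,12) → add node 10 parent=9 cost=12
11. q=(8,14) nearest=9 d=4 new=(10,12) → add node 11 parent=9 cost=12
12. q=(19,32) nearest=10 d=20 new=(16,14) → add node 12 parent=10 cost=14
13. q=(23,10) nearest=12 d=7 new=(18,12) → add node 13 parent=12 cost=16
14. q=(33,34) nearest=12 d=20 new=(18,16) → add node 14 parent=12 cost=16
15. q=(29,21) nearest=13 d=11 new=(20,14) → add node 15 parent=13 cost=18
16. q=(18,27) nearest=14 d=11 new=(18,18) → add node 16 parent=14 cost=18
17. q=(23,12) nearest=15 d=3 new=(22,12) → add node 17 parent=15 cost=20
18. q=(25,29) nearest=16 d=11 new=(20,20) → add node 18 parent=16 cost=20
19. q=(7,17) nearest=11 d=5 new=(8,14) → add node 19 parent=11 cost=14
20. q=(16,4) nearest=7 d=2 new=(16,4) → add node 20 parent=7 cost=14
21. q=(26,23) nearest=18 d=6 new=(22,22) → add node 21 parent=18 cost=22
22. q=(6,32) nearest=16 d=14 new=(16,20) → add node 22 parent=16 cost=20
23. q=(12,3) nearest=7 d=2 new=(12,3) → add node 23 parent=7 cost=14
24. q=(25,10) nearest=17 d=3 new=(24,10) → add node 24 parent=17 cost=22
25. q=(27,0) nearest=24 d=10 new=(26,8) → add node 25 parent=24 cost=24

Node count: 26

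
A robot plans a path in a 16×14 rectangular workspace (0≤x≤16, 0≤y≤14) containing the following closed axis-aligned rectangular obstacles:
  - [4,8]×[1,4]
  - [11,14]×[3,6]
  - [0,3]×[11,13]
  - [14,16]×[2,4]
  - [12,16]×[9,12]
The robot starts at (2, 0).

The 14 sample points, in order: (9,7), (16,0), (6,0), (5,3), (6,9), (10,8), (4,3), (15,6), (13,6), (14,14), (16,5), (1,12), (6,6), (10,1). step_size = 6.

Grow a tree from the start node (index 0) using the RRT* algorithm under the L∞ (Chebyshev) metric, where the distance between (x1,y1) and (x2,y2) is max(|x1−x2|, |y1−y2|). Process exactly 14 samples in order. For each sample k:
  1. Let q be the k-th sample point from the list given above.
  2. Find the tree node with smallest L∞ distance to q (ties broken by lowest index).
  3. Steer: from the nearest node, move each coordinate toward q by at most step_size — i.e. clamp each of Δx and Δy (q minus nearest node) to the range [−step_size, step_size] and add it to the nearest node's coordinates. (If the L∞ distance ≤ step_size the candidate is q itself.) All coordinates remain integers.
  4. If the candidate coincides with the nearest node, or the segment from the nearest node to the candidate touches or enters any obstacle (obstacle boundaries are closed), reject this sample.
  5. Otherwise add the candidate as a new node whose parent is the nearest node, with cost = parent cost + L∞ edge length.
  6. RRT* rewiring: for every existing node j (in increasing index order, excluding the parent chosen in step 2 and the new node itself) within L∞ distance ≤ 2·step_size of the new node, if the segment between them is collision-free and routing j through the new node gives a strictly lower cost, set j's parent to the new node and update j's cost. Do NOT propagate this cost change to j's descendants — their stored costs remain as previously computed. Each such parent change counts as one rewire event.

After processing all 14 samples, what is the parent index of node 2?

Parent of node 2: 1

1. q=(9,7) nearest=0 d=7 new=(8,6) → blocked by [4,8]×[1,4], reject
2. q=(16,0) nearest=0 d=14 new=(8,0) → add node 1 parent=0 cost=6
3. q=(6,0) nearest=1 d=2 new=(6,0) → add node 2 parent=1 cost=8
4. q=(5,3) nearest=0 d=3 new=(5,3) → blocked by [4,8]×[1,4], reject
5. q=(6,9) nearest=0 d=9 new=(6,6) → blocked by [4,8]×[1,4], reject
6. q=(10,8) nearest=0 d=8 new=(8,6) → blocked by [4,8]×[1,4], reject
7. q=(4,3) nearest=0 d=3 new=(4,3) → blocked by [4,8]×[1,4], reject
8. q=(15,6) nearest=1 d=7 new=(14,6) → blocked by [11,14]×[3,6], reject
9. q=(13,6) nearest=1 d=6 new=(13,6) → blocked by [11,14]×[3,6], reject
10. q=(14,14) nearest=0 d=14 new=(8,6) → blocked by [4,8]×[1,4], reject
11. q=(16,5) nearest=1 d=8 new=(14,5) → blocked by [11,14]×[3,6], reject
12. q=(1,12) nearest=0 d=12 new=(1,6) → add node 3 parent=0 cost=6
13. q=(6,6) nearest=3 d=5 new=(6,6) → add node 4 parent=3 cost=11
14. q=(10,1) nearest=1 d=2 new=(10,1) → add node 5 parent=1 cost=8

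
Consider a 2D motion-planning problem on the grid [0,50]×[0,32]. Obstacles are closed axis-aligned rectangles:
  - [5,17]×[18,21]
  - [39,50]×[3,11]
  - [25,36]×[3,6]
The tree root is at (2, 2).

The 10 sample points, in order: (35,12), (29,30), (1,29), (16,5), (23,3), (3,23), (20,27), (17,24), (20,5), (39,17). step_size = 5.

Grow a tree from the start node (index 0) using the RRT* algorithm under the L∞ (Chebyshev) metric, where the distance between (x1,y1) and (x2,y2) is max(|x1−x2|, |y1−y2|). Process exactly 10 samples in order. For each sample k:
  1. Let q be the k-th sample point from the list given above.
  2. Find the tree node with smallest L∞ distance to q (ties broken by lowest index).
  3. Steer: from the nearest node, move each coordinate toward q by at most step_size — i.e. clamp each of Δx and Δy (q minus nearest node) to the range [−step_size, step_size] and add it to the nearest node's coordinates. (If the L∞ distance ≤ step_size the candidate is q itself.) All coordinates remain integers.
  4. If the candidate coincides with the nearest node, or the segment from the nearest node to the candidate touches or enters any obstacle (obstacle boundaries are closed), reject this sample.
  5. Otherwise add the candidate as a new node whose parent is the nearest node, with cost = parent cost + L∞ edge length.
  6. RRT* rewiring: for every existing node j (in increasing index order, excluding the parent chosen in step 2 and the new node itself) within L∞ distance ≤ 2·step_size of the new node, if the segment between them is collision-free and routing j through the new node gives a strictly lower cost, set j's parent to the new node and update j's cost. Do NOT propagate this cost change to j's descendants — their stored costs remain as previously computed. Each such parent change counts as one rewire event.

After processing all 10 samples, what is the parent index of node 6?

1. q=(35,12) nearest=0 d=33 new=(7,7) → add node 1 parent=0 cost=5
2. q=(29,30) nearest=1 d=23 new=(12,12) → add node 2 parent=1 cost=10
3. q=(1,29) nearest=2 d=17 new=(7,17) → add node 3 parent=2 cost=15
4. q=(16,5) nearest=2 d=7 new=(16,7) → add node 4 parent=2 cost=15
5. q=(23,3) nearest=4 d=7 new=(21,3) → add node 5 parent=4 cost=20
6. q=(3,23) nearest=3 d=6 new=(3,22) → blocked by [5,17]×[18,21], reject
7. q=(20,27) nearest=3 d=13 new=(12,22) → blocked by [5,17]×[18,21], reject
8. q=(17,24) nearest=3 d=10 new=(12,22) → blocked by [5,17]×[18,21], reject
9. q=(20,5) nearest=5 d=2 new=(20,5) → add node 6 parent=5 cost=22
10. q=(39,17) nearest=5 d=18 new=(26,8) → add node 7 parent=5 cost=25

Parent of node 6: 5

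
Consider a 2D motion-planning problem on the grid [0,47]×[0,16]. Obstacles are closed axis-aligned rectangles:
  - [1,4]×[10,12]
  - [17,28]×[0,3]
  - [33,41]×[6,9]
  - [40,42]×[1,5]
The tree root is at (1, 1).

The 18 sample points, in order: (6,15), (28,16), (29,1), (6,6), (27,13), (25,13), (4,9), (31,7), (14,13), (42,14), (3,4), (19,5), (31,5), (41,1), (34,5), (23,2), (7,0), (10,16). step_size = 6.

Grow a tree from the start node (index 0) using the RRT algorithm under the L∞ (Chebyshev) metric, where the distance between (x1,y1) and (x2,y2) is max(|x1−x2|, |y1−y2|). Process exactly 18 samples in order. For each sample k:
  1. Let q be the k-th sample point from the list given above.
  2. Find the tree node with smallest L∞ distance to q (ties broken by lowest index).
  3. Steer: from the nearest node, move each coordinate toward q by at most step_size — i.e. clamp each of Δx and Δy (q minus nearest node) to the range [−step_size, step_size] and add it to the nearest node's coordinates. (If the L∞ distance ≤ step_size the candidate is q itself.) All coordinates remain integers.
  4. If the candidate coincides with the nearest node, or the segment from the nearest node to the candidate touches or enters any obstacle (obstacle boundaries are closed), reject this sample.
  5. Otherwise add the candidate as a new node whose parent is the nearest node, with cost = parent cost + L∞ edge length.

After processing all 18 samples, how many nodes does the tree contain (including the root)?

1. q=(6,15) nearest=0 d=14 new=(6,7) → add node 1 parent=0 cost=6
2. q=(28,16) nearest=1 d=22 new=(12,13) → add node 2 parent=1 cost=12
3. q=(29,1) nearest=2 d=17 new=(18,7) → add node 3 parent=2 cost=18
4. q=(6,6) nearest=1 d=1 new=(6,6) → add node 4 parent=1 cost=7
5. q=(27,13) nearest=3 d=9 new=(24,13) → add node 5 parent=3 cost=24
6. q=(25,13) nearest=5 d=1 new=(25,13) → add node 6 parent=5 cost=25
7. q=(4,9) nearest=1 d=2 new=(4,9) → add node 7 parent=1 cost=8
8. q=(31,7) nearest=6 d=6 new=(31,7) → add node 8 parent=6 cost=31
9. q=(14,13) nearest=2 d=2 new=(14,13) → add node 9 parent=2 cost=14
10. q=(42,14) nearest=8 d=11 new=(37,13) → blocked by [33,41]×[6,9], reject
11. q=(3,4) nearest=0 d=3 new=(3,4) → add node 10 parent=0 cost=3
12. q=(19,5) nearest=3 d=2 new=(19,5) → add node 11 parent=3 cost=20
13. q=(31,5) nearest=8 d=2 new=(31,5) → add node 12 parent=8 cost=33
14. q=(41,1) nearest=8 d=10 new=(37,1) → add node 13 parent=8 cost=37
15. q=(34,5) nearest=8 d=3 new=(34,5) → add node 14 parent=8 cost=34
16. q=(23,2) nearest=11 d=4 new=(23,2) → blocked by [17,28]×[0,3], reject
17. q=(7,0) nearest=10 d=4 new=(7,0) → add node 15 parent=10 cost=7
18. q=(10,16) nearest=2 d=3 new=(10,16) → add node 16 parent=2 cost=15

Node count: 17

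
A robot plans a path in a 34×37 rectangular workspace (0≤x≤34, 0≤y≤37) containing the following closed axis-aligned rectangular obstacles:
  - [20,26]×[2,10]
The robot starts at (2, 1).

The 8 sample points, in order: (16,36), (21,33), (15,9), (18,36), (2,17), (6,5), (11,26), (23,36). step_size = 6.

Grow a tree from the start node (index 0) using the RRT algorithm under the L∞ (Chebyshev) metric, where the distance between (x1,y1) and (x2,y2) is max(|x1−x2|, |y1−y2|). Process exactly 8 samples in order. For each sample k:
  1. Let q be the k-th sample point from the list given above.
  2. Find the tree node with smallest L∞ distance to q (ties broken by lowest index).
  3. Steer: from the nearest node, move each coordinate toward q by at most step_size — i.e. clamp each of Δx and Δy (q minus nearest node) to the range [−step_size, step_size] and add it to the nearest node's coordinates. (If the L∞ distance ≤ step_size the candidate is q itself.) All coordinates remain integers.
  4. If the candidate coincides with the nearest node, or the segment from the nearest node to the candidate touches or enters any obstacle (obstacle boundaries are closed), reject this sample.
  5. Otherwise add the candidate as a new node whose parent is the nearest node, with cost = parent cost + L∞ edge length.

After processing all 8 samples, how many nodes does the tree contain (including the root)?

1. q=(16,36) nearest=0 d=35 new=(8,7) → add node 1 parent=0 cost=6
2. q=(21,33) nearest=1 d=26 new=(14,13) → add node 2 parent=1 cost=12
3. q=(15,9) nearest=2 d=4 new=(15,9) → add node 3 parent=2 cost=16
4. q=(18,36) nearest=2 d=23 new=(18,19) → add node 4 parent=2 cost=18
5. q=(2,17) nearest=1 d=10 new=(2,13) → add node 5 parent=1 cost=12
6. q=(6,5) nearest=1 d=2 new=(6,5) → add node 6 parent=1 cost=8
7. q=(11,26) nearest=4 d=7 new=(12,25) → add node 7 parent=4 cost=24
8. q=(23,36) nearest=7 d=11 new=(18,31) → add node 8 parent=7 cost=30

Node count: 9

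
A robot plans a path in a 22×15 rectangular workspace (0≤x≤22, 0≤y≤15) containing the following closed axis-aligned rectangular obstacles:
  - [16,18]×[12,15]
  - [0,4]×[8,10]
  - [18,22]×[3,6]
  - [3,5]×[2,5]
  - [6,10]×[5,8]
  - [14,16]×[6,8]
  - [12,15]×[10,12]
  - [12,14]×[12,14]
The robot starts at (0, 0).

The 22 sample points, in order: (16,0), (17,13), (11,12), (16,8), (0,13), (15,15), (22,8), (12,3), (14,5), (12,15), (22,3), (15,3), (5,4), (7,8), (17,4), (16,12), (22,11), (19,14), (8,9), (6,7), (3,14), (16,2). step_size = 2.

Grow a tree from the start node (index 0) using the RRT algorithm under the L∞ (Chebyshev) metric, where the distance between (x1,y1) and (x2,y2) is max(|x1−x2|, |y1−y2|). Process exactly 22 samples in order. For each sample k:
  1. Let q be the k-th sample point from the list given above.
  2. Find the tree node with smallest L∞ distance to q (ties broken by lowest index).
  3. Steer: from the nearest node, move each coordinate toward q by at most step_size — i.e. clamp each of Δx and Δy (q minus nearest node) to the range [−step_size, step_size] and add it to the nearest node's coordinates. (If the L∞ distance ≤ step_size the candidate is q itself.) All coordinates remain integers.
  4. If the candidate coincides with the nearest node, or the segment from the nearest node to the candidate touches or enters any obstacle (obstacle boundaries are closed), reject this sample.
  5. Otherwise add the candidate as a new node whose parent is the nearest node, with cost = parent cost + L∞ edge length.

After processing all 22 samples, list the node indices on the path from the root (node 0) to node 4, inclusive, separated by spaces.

Path: 0 2 3 4

1. q=(16,0) nearest=0 d=16 new=(2,0) → add node 1 parent=0 cost=2
2. q=(17,13) nearest=1 d=15 new=(4,2) → blocked by [3,5]×[2,5], reject
3. q=(11,12) nearest=0 d=12 new=(2,2) → add node 2 parent=0 cost=2
4. q=(16,8) nearest=1 d=14 new=(4,2) → blocked by [3,5]×[2,5], reject
5. q=(0,13) nearest=2 d=11 new=(0,4) → add node 3 parent=2 cost=4
6. q=(15,15) nearest=2 d=13 new=(4,4) → blocked by [3,5]×[2,5], reject
7. q=(22,8) nearest=1 d=20 new=(4,2) → blocked by [3,5]×[2,5], reject
8. q=(12,3) nearest=1 d=10 new=(4,2) → blocked by [3,5]×[2,5], reject
9. q=(14,5) nearest=1 d=12 new=(4,2) → blocked by [3,5]×[2,5], reject
10. q=(12,15) nearest=3 d=12 new=(2,6) → add node 4 parent=3 cost=6
11. q=(22,3) nearest=1 d=20 new=(4,2) → blocked by [3,5]×[2,5], reject
12. q=(15,3) nearest=1 d=13 new=(4,2) → blocked by [3,5]×[2,5], reject
13. q=(5,4) nearest=2 d=3 new=(4,4) → blocked by [3,5]×[2,5], reject
14. q=(7,8) nearest=4 d=5 new=(4,8) → blocked by [0,4]×[8,10], reject
15. q=(17,4) nearest=1 d=15 new=(4,2) → blocked by [3,5]×[2,5], reject
16. q=(16,12) nearest=1 d=14 new=(4,2) → blocked by [3,5]×[2,5], reject
17. q=(22,11) nearest=1 d=20 new=(4,2) → blocked by [3,5]×[2,5], reject
18. q=(19,14) nearest=1 d=17 new=(4,2) → blocked by [3,5]×[2,5], reject
19. q=(8,9) nearest=4 d=6 new=(4,8) → blocked by [0,4]×[8,10], reject
20. q=(6,7) nearest=4 d=4 new=(4,7) → add node 5 parent=4 cost=8
21. q=(3,14) nearest=5 d=7 new=(3,9) → blocked by [0,4]×[8,10], reject
22. q=(16,2) nearest=5 d=12 new=(6,5) → blocked by [6,10]×[5,8], reject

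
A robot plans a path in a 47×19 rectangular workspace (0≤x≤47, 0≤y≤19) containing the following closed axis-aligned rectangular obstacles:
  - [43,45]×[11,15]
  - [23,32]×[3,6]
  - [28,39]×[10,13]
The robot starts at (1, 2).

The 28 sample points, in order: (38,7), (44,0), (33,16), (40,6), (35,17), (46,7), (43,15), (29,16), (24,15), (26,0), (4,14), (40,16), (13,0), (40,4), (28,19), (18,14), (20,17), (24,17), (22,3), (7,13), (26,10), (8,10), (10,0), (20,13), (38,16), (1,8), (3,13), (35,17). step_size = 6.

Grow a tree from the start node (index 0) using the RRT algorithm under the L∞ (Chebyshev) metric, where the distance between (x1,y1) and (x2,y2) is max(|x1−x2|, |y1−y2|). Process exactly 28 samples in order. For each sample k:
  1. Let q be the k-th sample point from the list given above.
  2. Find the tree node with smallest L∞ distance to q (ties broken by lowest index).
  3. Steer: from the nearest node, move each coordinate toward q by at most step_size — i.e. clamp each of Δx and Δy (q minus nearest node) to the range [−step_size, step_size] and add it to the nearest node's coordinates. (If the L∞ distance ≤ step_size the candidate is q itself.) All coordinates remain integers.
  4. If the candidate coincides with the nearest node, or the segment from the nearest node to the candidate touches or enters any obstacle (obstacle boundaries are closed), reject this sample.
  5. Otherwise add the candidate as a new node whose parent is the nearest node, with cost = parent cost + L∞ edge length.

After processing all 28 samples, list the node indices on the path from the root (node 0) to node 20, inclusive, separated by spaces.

Path: 0 1 2 3 4 7 12 20

1. q=(38,7) nearest=0 d=37 new=(7,7) → add node 1 parent=0 cost=6
2. q=(44,0) nearest=1 d=37 new=(13,1) → add node 2 parent=1 cost=12
3. q=(33,16) nearest=2 d=20 new=(19,7) → add node 3 parent=2 cost=18
4. q=(40,6) nearest=3 d=21 new=(25,6) → blocked by [23,32]×[3,6], reject
5. q=(35,17) nearest=3 d=16 new=(25,13) → add node 4 parent=3 cost=24
6. q=(46,7) nearest=4 d=21 new=(31,7) → blocked by [28,39]×[10,13], reject
7. q=(43,15) nearest=4 d=18 new=(31,15) → add node 5 parent=4 cost=30
8. q=(29,16) nearest=5 d=2 new=(29,16) → add node 6 parent=5 cost=32
9. q=(24,15) nearest=4 d=2 new=(24,15) → add node 7 parent=4 cost=26
10. q=(26,0) nearest=3 d=7 new=(25,1) → blocked by [23,32]×[3,6], reject
11. q=(4,14) nearest=1 d=7 new=(4,13) → add node 8 parent=1 cost=12
12. q=(40,16) nearest=5 d=9 new=(37,16) → add node 9 parent=5 cost=36
13. q=(13,0) nearest=2 d=1 new=(13,0) → add node 10 parent=2 cost=13
14. q=(40,4) nearest=5 d=11 new=(37,9) → blocked by [28,39]×[10,13], reject
15. q=(28,19) nearest=6 d=3 new=(28,19) → add node 11 parent=6 cost=35
16. q=(18,14) nearest=7 d=6 new=(18,14) → add node 12 parent=7 cost=32
17. q=(20,17) nearest=12 d=3 new=(20,17) → add node 13 parent=12 cost=35
18. q=(24,17) nearest=7 d=2 new=(24,17) → add node 14 parent=7 cost=28
19. q=(22,3) nearest=3 d=4 new=(22,3) → add node 15 parent=3 cost=22
20. q=(7,13) nearest=8 d=3 new=(7,13) → add node 16 parent=8 cost=15
21. q=(26,10) nearest=4 d=3 new=(26,10) → add node 17 parent=4 cost=27
22. q=(8,10) nearest=1 d=3 new=(8,10) → add node 18 parent=1 cost=9
23. q=(10,0) nearest=2 d=3 new=(10,0) → add node 19 parent=2 cost=15
24. q=(20,13) nearest=12 d=2 new=(20,13) → add node 20 parent=12 cost=34
25. q=(38,16) nearest=9 d=1 new=(38,16) → add node 21 parent=9 cost=37
26. q=(1,8) nearest=8 d=5 new=(1,8) → add node 22 parent=8 cost=17
27. q=(3,13) nearest=8 d=1 new=(3,13) → add node 23 parent=8 cost=13
28. q=(35,17) nearest=9 d=2 new=(35,17) → add node 24 parent=9 cost=38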